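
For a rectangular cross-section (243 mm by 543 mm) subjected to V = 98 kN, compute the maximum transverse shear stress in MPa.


A = b * h = 243 * 543 = 131949 mm^2
V = 98 kN = 98000.0 N
tau_max = 1.5 * V / A = 1.5 * 98000.0 / 131949
= 1.1141 MPa

1.1141 MPa


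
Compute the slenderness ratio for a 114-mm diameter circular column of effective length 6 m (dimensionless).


Radius of gyration r = d / 4 = 114 / 4 = 28.5 mm
L_eff = 6000.0 mm
Slenderness ratio = L / r = 6000.0 / 28.5 = 210.53 (dimensionless)

210.53 (dimensionless)


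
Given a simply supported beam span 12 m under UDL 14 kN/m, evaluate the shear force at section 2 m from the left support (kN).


R_A = w * L / 2 = 14 * 12 / 2 = 84.0 kN
V(x) = R_A - w * x = 84.0 - 14 * 2
= 56.0 kN

56.0 kN


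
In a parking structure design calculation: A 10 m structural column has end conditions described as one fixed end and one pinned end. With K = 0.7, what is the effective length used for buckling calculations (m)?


L_eff = K * L
= 0.7 * 10
= 7.0 m

7.0 m


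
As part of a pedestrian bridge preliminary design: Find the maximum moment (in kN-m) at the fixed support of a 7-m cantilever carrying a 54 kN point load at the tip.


For a cantilever with a point load at the free end:
M_max = P * L = 54 * 7 = 378 kN-m

378 kN-m


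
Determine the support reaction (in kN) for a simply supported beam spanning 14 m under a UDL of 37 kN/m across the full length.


Total load = w * L = 37 * 14 = 518 kN
By symmetry, each reaction R = total / 2 = 518 / 2 = 259.0 kN

259.0 kN


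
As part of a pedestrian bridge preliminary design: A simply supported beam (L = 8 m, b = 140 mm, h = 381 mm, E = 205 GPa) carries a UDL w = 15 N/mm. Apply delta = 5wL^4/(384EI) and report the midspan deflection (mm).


I = 140 * 381^3 / 12 = 645240645.0 mm^4
L = 8000.0 mm, w = 15 N/mm, E = 205000.0 MPa
delta = 5 * w * L^4 / (384 * E * I)
= 5 * 15 * 8000.0^4 / (384 * 205000.0 * 645240645.0)
= 6.048 mm

6.048 mm


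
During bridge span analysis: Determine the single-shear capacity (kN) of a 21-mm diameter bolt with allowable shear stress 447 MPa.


A = pi * d^2 / 4 = pi * 21^2 / 4 = 346.3606 mm^2
V = f_v * A / 1000 = 447 * 346.3606 / 1000
= 154.8232 kN

154.8232 kN


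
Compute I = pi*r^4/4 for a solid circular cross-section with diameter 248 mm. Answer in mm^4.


r = d / 2 = 248 / 2 = 124.0 mm
I = pi * r^4 / 4 = pi * 124.0^4 / 4
= 185684914.5 mm^4

185684914.5 mm^4


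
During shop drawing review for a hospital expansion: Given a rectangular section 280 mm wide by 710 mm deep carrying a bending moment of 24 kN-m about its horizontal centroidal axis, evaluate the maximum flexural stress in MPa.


I = b * h^3 / 12 = 280 * 710^3 / 12 = 8351256666.67 mm^4
y = h / 2 = 710 / 2 = 355.0 mm
M = 24 kN-m = 24000000.0 N-mm
sigma = M * y / I = 24000000.0 * 355.0 / 8351256666.67
= 1.02 MPa

1.02 MPa


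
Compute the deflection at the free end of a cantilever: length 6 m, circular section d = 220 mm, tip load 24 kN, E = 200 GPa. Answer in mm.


I = pi * d^4 / 64 = pi * 220^4 / 64 = 114990145.1 mm^4
L = 6000.0 mm, P = 24000.0 N, E = 200000.0 MPa
delta = P * L^3 / (3 * E * I)
= 24000.0 * 6000.0^3 / (3 * 200000.0 * 114990145.1)
= 75.1369 mm

75.1369 mm


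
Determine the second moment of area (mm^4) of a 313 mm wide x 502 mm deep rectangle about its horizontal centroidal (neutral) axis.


I = b * h^3 / 12
= 313 * 502^3 / 12
= 313 * 126506008 / 12
= 3299698375.33 mm^4

3299698375.33 mm^4


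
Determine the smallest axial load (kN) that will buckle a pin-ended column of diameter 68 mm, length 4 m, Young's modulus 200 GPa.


I = pi * d^4 / 64 = 1049555.84 mm^4
L = 4000.0 mm
P_cr = pi^2 * E * I / L^2
= 9.8696 * 200000.0 * 1049555.84 / 4000.0^2
= 129483.76 N = 129.4838 kN

129.4838 kN


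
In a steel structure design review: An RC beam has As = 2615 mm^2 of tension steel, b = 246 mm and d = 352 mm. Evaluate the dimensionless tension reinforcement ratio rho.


rho = As / (b * d)
= 2615 / (246 * 352)
= 2615 / 86592
= 0.030199 (dimensionless)

0.030199 (dimensionless)


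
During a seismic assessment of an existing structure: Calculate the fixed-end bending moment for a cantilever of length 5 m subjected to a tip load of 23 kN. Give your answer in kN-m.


For a cantilever with a point load at the free end:
M_max = P * L = 23 * 5 = 115 kN-m

115 kN-m


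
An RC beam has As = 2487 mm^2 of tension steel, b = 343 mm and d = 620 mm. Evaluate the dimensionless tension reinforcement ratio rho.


rho = As / (b * d)
= 2487 / (343 * 620)
= 2487 / 212660
= 0.011695 (dimensionless)

0.011695 (dimensionless)


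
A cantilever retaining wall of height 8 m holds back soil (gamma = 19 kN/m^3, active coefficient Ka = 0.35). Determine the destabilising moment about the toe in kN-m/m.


Pa = 0.5 * Ka * gamma * H^2
= 0.5 * 0.35 * 19 * 8^2
= 212.8 kN/m
Arm = H / 3 = 8 / 3 = 2.6667 m
Mo = Pa * arm = Pa * H / 3 = 212.8 * 8 / 3 = 567.4667 kN-m/m

567.4667 kN-m/m


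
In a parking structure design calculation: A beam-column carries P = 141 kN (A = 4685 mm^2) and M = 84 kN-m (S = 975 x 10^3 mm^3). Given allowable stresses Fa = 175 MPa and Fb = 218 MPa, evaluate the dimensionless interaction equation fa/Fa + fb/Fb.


f_a = P / A = 141000.0 / 4685 = 30.0961 MPa
f_b = M / S = 84000000.0 / 975000.0 = 86.1538 MPa
Ratio = f_a / Fa + f_b / Fb
= 30.0961 / 175 + 86.1538 / 218
= 0.5672 (dimensionless)

0.5672 (dimensionless)


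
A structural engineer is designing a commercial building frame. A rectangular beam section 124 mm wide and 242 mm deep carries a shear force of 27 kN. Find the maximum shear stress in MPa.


A = b * h = 124 * 242 = 30008 mm^2
V = 27 kN = 27000.0 N
tau_max = 1.5 * V / A = 1.5 * 27000.0 / 30008
= 1.3496 MPa

1.3496 MPa


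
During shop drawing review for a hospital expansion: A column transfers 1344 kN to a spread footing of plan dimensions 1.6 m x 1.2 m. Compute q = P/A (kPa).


A = 1.6 * 1.2 = 1.92 m^2
q = P / A = 1344 / 1.92
= 700.0 kPa

700.0 kPa


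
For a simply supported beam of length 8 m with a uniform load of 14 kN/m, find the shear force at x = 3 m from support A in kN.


R_A = w * L / 2 = 14 * 8 / 2 = 56.0 kN
V(x) = R_A - w * x = 56.0 - 14 * 3
= 14.0 kN

14.0 kN


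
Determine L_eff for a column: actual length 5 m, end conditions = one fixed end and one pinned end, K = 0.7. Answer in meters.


L_eff = K * L
= 0.7 * 5
= 3.5 m

3.5 m


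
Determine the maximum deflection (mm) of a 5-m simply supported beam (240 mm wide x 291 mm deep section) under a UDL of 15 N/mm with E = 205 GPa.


I = 240 * 291^3 / 12 = 492843420.0 mm^4
L = 5000.0 mm, w = 15 N/mm, E = 205000.0 MPa
delta = 5 * w * L^4 / (384 * E * I)
= 5 * 15 * 5000.0^4 / (384 * 205000.0 * 492843420.0)
= 1.2082 mm

1.2082 mm


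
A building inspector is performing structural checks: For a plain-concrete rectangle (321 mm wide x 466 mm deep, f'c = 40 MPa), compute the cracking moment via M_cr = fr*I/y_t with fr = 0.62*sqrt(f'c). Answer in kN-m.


fr = 0.62 * sqrt(40) = 0.62 * 6.3246 = 3.9212 MPa
I = 321 * 466^3 / 12 = 2706958118.0 mm^4
y_t = 233.0 mm
M_cr = fr * I / y_t = 3.9212 * 2706958118.0 / 233.0 N-mm
= 45.5562 kN-m

45.5562 kN-m


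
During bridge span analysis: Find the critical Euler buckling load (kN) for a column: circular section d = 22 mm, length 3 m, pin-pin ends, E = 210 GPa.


I = pi * d^4 / 64 = 11499.01 mm^4
L = 3000.0 mm
P_cr = pi^2 * E * I / L^2
= 9.8696 * 210000.0 * 11499.01 / 3000.0^2
= 2648.12 N = 2.6481 kN

2.6481 kN


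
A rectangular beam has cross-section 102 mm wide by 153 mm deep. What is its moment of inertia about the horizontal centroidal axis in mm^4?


I = b * h^3 / 12
= 102 * 153^3 / 12
= 102 * 3581577 / 12
= 30443404.5 mm^4

30443404.5 mm^4


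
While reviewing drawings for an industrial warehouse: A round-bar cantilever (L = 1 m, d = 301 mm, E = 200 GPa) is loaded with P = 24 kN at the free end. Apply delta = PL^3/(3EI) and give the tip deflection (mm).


I = pi * d^4 / 64 = pi * 301^4 / 64 = 402935823.96 mm^4
L = 1000.0 mm, P = 24000.0 N, E = 200000.0 MPa
delta = P * L^3 / (3 * E * I)
= 24000.0 * 1000.0^3 / (3 * 200000.0 * 402935823.96)
= 0.0993 mm

0.0993 mm


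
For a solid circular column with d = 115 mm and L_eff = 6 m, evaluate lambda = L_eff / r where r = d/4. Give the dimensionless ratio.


Radius of gyration r = d / 4 = 115 / 4 = 28.75 mm
L_eff = 6000.0 mm
Slenderness ratio = L / r = 6000.0 / 28.75 = 208.7 (dimensionless)

208.7 (dimensionless)


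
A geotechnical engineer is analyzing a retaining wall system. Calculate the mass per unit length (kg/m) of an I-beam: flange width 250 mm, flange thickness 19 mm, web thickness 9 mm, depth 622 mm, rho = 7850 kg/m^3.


A_flanges = 2 * 250 * 19 = 9500 mm^2
A_web = (622 - 2 * 19) * 9 = 5256 mm^2
A_total = 9500 + 5256 = 14756 mm^2 = 0.014756 m^2
Weight = rho * A = 7850 * 0.014756 = 115.8346 kg/m

115.8346 kg/m


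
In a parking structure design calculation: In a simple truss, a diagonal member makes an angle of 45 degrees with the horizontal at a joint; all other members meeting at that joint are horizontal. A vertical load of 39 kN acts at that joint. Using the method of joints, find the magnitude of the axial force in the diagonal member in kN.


At the joint, only the diagonal has a vertical component, so vertical equilibrium gives:
F * sin(45) = 39
F = 39 / sin(45)
= 39 / 0.707107
= 55.15 kN

55.15 kN


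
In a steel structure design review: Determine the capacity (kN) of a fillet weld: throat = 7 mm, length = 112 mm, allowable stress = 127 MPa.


Strength = throat * length * allowable stress
= 7 * 112 * 127 N
= 99568 N
= 99.57 kN

99.57 kN


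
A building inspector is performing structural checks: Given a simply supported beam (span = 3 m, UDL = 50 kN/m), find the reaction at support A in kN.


Total load = w * L = 50 * 3 = 150 kN
By symmetry, each reaction R = total / 2 = 150 / 2 = 75.0 kN

75.0 kN


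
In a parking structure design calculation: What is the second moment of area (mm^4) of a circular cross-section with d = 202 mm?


r = d / 2 = 202 / 2 = 101.0 mm
I = pi * r^4 / 4 = pi * 101.0^4 / 4
= 81728847.83 mm^4

81728847.83 mm^4


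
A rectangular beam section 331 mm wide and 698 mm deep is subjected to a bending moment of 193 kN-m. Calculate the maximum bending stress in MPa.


I = b * h^3 / 12 = 331 * 698^3 / 12 = 9380219812.67 mm^4
y = h / 2 = 698 / 2 = 349.0 mm
M = 193 kN-m = 193000000.0 N-mm
sigma = M * y / I = 193000000.0 * 349.0 / 9380219812.67
= 7.18 MPa

7.18 MPa


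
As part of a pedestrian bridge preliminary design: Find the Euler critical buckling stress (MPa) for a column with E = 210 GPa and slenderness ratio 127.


sigma_cr = pi^2 * E / lambda^2
= 9.8696 * 210000.0 / 127^2
= 9.8696 * 210000.0 / 16129
= 128.5025 MPa

128.5025 MPa


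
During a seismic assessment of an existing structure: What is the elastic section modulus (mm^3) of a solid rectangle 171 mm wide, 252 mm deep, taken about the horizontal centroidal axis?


S = b * h^2 / 6
= 171 * 252^2 / 6
= 171 * 63504 / 6
= 1809864.0 mm^3

1809864.0 mm^3


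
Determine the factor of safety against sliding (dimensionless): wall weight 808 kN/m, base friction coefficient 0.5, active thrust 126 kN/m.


Resisting force = mu * W = 0.5 * 808 = 404.0 kN/m
FOS = Resisting / Driving = 404.0 / 126
= 3.2063 (dimensionless)

3.2063 (dimensionless)


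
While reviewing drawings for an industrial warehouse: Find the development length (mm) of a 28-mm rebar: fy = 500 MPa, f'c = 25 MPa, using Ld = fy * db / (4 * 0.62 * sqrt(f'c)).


Ld = (fy * db) / (4 * 0.62 * sqrt(f'c))
= (500 * 28) / (4 * 0.62 * sqrt(25))
= 14000 / 12.4
= 1129.03 mm

1129.03 mm


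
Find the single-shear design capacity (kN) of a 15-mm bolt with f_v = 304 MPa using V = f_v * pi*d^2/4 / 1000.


A = pi * d^2 / 4 = pi * 15^2 / 4 = 176.7146 mm^2
V = f_v * A / 1000 = 304 * 176.7146 / 1000
= 53.7212 kN

53.7212 kN


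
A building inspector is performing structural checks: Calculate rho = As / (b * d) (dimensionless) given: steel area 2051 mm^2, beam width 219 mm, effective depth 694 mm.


rho = As / (b * d)
= 2051 / (219 * 694)
= 2051 / 151986
= 0.013495 (dimensionless)

0.013495 (dimensionless)


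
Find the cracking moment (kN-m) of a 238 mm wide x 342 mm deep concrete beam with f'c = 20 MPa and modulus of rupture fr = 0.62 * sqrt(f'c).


fr = 0.62 * sqrt(20) = 0.62 * 4.4721 = 2.7727 MPa
I = 238 * 342^3 / 12 = 793366812.0 mm^4
y_t = 171.0 mm
M_cr = fr * I / y_t = 2.7727 * 793366812.0 / 171.0 N-mm
= 12.8643 kN-m

12.8643 kN-m


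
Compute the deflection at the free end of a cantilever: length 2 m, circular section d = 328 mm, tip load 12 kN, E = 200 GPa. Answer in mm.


I = pi * d^4 / 64 = pi * 328^4 / 64 = 568152959.9 mm^4
L = 2000.0 mm, P = 12000.0 N, E = 200000.0 MPa
delta = P * L^3 / (3 * E * I)
= 12000.0 * 2000.0^3 / (3 * 200000.0 * 568152959.9)
= 0.2816 mm

0.2816 mm


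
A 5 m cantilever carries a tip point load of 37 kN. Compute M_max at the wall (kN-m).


For a cantilever with a point load at the free end:
M_max = P * L = 37 * 5 = 185 kN-m

185 kN-m


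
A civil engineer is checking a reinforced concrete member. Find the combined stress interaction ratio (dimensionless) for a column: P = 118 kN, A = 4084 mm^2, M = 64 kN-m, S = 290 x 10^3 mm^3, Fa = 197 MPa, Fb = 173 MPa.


f_a = P / A = 118000.0 / 4084 = 28.8932 MPa
f_b = M / S = 64000000.0 / 290000.0 = 220.6897 MPa
Ratio = f_a / Fa + f_b / Fb
= 28.8932 / 197 + 220.6897 / 173
= 1.4223 (dimensionless)

1.4223 (dimensionless)


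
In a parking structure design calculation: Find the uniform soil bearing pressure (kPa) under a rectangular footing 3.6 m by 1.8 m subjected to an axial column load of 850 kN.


A = 3.6 * 1.8 = 6.48 m^2
q = P / A = 850 / 6.48
= 131.1728 kPa

131.1728 kPa


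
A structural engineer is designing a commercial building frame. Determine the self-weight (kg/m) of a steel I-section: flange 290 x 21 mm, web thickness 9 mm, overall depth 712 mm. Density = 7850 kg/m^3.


A_flanges = 2 * 290 * 21 = 12180 mm^2
A_web = (712 - 2 * 21) * 9 = 6030 mm^2
A_total = 12180 + 6030 = 18210 mm^2 = 0.018210 m^2
Weight = rho * A = 7850 * 0.018210 = 142.9485 kg/m

142.9485 kg/m


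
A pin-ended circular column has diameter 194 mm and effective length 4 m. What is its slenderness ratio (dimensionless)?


Radius of gyration r = d / 4 = 194 / 4 = 48.5 mm
L_eff = 4000.0 mm
Slenderness ratio = L / r = 4000.0 / 48.5 = 82.47 (dimensionless)

82.47 (dimensionless)


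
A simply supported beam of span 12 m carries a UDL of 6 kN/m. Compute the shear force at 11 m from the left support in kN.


R_A = w * L / 2 = 6 * 12 / 2 = 36.0 kN
V(x) = R_A - w * x = 36.0 - 6 * 11
= -30.0 kN

-30.0 kN


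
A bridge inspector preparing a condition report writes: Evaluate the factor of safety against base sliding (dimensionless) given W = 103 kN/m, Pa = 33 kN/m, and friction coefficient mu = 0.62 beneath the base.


Resisting force = mu * W = 0.62 * 103 = 63.86 kN/m
FOS = Resisting / Driving = 63.86 / 33
= 1.9352 (dimensionless)

1.9352 (dimensionless)


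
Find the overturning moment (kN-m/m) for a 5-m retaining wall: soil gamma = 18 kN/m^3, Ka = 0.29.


Pa = 0.5 * Ka * gamma * H^2
= 0.5 * 0.29 * 18 * 5^2
= 65.25 kN/m
Arm = H / 3 = 5 / 3 = 1.6667 m
Mo = Pa * arm = Pa * H / 3 = 65.25 * 5 / 3 = 108.75 kN-m/m

108.75 kN-m/m


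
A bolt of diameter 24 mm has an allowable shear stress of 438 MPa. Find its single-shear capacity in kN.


A = pi * d^2 / 4 = pi * 24^2 / 4 = 452.3893 mm^2
V = f_v * A / 1000 = 438 * 452.3893 / 1000
= 198.1465 kN

198.1465 kN


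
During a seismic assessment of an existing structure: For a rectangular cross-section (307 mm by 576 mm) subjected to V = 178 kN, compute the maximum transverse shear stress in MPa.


A = b * h = 307 * 576 = 176832 mm^2
V = 178 kN = 178000.0 N
tau_max = 1.5 * V / A = 1.5 * 178000.0 / 176832
= 1.5099 MPa

1.5099 MPa


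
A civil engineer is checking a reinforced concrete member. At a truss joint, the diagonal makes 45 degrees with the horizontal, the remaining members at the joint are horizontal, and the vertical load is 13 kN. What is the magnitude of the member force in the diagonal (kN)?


At the joint, only the diagonal has a vertical component, so vertical equilibrium gives:
F * sin(45) = 13
F = 13 / sin(45)
= 13 / 0.707107
= 18.38 kN

18.38 kN


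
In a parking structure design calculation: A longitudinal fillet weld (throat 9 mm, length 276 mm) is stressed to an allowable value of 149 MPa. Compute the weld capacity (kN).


Strength = throat * length * allowable stress
= 9 * 276 * 149 N
= 370116 N
= 370.12 kN

370.12 kN


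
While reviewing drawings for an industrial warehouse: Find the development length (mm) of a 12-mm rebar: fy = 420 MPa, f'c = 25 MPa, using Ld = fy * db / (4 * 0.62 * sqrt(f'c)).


Ld = (fy * db) / (4 * 0.62 * sqrt(f'c))
= (420 * 12) / (4 * 0.62 * sqrt(25))
= 5040 / 12.4
= 406.45 mm

406.45 mm


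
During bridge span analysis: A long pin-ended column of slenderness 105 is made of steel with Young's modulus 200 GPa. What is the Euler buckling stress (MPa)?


sigma_cr = pi^2 * E / lambda^2
= 9.8696 * 200000.0 / 105^2
= 9.8696 * 200000.0 / 11025
= 179.0404 MPa

179.0404 MPa


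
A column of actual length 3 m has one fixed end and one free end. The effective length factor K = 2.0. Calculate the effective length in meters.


L_eff = K * L
= 2.0 * 3
= 6.0 m

6.0 m


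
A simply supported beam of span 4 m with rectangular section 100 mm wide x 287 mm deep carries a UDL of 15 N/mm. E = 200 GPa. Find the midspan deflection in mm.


I = 100 * 287^3 / 12 = 196999191.67 mm^4
L = 4000.0 mm, w = 15 N/mm, E = 200000.0 MPa
delta = 5 * w * L^4 / (384 * E * I)
= 5 * 15 * 4000.0^4 / (384 * 200000.0 * 196999191.67)
= 1.269 mm

1.269 mm


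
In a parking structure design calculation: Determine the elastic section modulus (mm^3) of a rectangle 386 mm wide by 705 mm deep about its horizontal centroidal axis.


S = b * h^2 / 6
= 386 * 705^2 / 6
= 386 * 497025 / 6
= 31975275.0 mm^3

31975275.0 mm^3


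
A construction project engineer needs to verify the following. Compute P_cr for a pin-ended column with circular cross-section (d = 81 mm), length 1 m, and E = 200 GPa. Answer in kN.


I = pi * d^4 / 64 = 2113050.98 mm^4
L = 1000.0 mm
P_cr = pi^2 * E * I / L^2
= 9.8696 * 200000.0 * 2113050.98 / 1000.0^2
= 4170995.44 N = 4170.9954 kN

4170.9954 kN


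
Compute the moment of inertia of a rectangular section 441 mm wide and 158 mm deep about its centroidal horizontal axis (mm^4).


I = b * h^3 / 12
= 441 * 158^3 / 12
= 441 * 3944312 / 12
= 144953466.0 mm^4

144953466.0 mm^4


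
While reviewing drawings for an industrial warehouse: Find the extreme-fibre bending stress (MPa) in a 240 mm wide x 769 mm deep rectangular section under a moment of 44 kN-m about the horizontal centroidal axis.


I = b * h^3 / 12 = 240 * 769^3 / 12 = 9095132180.0 mm^4
y = h / 2 = 769 / 2 = 384.5 mm
M = 44 kN-m = 44000000.0 N-mm
sigma = M * y / I = 44000000.0 * 384.5 / 9095132180.0
= 1.86 MPa

1.86 MPa


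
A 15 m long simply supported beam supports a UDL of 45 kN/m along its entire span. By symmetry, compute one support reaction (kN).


Total load = w * L = 45 * 15 = 675 kN
By symmetry, each reaction R = total / 2 = 675 / 2 = 337.5 kN

337.5 kN


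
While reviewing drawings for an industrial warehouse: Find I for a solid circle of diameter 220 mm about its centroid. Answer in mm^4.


r = d / 2 = 220 / 2 = 110.0 mm
I = pi * r^4 / 4 = pi * 110.0^4 / 4
= 114990145.1 mm^4

114990145.1 mm^4


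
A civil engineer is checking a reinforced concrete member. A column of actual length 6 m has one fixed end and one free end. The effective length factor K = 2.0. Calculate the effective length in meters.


L_eff = K * L
= 2.0 * 6
= 12.0 m

12.0 m


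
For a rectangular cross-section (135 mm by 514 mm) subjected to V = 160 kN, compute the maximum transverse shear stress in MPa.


A = b * h = 135 * 514 = 69390 mm^2
V = 160 kN = 160000.0 N
tau_max = 1.5 * V / A = 1.5 * 160000.0 / 69390
= 3.4587 MPa

3.4587 MPa


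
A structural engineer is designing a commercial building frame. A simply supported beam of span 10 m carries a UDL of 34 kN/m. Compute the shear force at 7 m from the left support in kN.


R_A = w * L / 2 = 34 * 10 / 2 = 170.0 kN
V(x) = R_A - w * x = 170.0 - 34 * 7
= -68.0 kN

-68.0 kN


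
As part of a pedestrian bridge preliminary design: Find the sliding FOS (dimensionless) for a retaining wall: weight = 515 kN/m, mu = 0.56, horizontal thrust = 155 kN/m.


Resisting force = mu * W = 0.56 * 515 = 288.4 kN/m
FOS = Resisting / Driving = 288.4 / 155
= 1.8606 (dimensionless)

1.8606 (dimensionless)


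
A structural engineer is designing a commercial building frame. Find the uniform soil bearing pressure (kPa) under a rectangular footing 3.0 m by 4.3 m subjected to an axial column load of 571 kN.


A = 3.0 * 4.3 = 12.9 m^2
q = P / A = 571 / 12.9
= 44.2636 kPa

44.2636 kPa


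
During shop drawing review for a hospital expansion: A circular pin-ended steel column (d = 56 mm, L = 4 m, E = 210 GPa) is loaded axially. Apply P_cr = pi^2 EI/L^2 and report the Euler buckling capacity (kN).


I = pi * d^4 / 64 = 482749.69 mm^4
L = 4000.0 mm
P_cr = pi^2 * E * I / L^2
= 9.8696 * 210000.0 * 482749.69 / 4000.0^2
= 62534.7 N = 62.5347 kN

62.5347 kN


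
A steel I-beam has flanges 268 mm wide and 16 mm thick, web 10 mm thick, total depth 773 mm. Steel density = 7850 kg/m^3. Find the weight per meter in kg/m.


A_flanges = 2 * 268 * 16 = 8576 mm^2
A_web = (773 - 2 * 16) * 10 = 7410 mm^2
A_total = 8576 + 7410 = 15986 mm^2 = 0.015986 m^2
Weight = rho * A = 7850 * 0.015986 = 125.4901 kg/m

125.4901 kg/m


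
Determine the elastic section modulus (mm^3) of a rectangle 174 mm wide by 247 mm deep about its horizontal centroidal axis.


S = b * h^2 / 6
= 174 * 247^2 / 6
= 174 * 61009 / 6
= 1769261.0 mm^3

1769261.0 mm^3


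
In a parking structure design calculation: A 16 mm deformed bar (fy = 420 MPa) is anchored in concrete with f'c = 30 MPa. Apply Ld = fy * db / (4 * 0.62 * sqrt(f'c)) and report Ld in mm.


Ld = (fy * db) / (4 * 0.62 * sqrt(f'c))
= (420 * 16) / (4 * 0.62 * sqrt(30))
= 6720 / 13.5835
= 494.72 mm

494.72 mm


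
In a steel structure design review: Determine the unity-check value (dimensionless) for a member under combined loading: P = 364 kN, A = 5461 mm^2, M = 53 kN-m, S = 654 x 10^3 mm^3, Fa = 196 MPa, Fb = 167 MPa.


f_a = P / A = 364000.0 / 5461 = 66.6545 MPa
f_b = M / S = 53000000.0 / 654000.0 = 81.0398 MPa
Ratio = f_a / Fa + f_b / Fb
= 66.6545 / 196 + 81.0398 / 167
= 0.8253 (dimensionless)

0.8253 (dimensionless)


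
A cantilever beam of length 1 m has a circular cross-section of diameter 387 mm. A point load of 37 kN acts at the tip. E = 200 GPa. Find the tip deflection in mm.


I = pi * d^4 / 64 = pi * 387^4 / 64 = 1101067030.83 mm^4
L = 1000.0 mm, P = 37000.0 N, E = 200000.0 MPa
delta = P * L^3 / (3 * E * I)
= 37000.0 * 1000.0^3 / (3 * 200000.0 * 1101067030.83)
= 0.056 mm

0.056 mm


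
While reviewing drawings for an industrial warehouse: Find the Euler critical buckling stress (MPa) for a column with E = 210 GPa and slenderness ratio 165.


sigma_cr = pi^2 * E / lambda^2
= 9.8696 * 210000.0 / 165^2
= 9.8696 * 210000.0 / 27225
= 76.1292 MPa

76.1292 MPa


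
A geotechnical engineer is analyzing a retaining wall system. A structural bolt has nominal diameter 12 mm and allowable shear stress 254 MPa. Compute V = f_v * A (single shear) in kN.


A = pi * d^2 / 4 = pi * 12^2 / 4 = 113.0973 mm^2
V = f_v * A / 1000 = 254 * 113.0973 / 1000
= 28.7267 kN

28.7267 kN


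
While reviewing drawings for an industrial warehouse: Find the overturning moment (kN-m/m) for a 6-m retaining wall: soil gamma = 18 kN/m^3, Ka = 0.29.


Pa = 0.5 * Ka * gamma * H^2
= 0.5 * 0.29 * 18 * 6^2
= 93.96 kN/m
Arm = H / 3 = 6 / 3 = 2.0 m
Mo = Pa * arm = Pa * H / 3 = 93.96 * 6 / 3 = 187.92 kN-m/m

187.92 kN-m/m


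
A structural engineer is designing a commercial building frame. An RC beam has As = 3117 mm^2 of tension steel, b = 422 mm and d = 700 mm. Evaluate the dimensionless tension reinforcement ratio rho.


rho = As / (b * d)
= 3117 / (422 * 700)
= 3117 / 295400
= 0.010552 (dimensionless)

0.010552 (dimensionless)


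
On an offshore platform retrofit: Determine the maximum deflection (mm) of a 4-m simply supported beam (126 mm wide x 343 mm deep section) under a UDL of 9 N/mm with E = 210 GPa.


I = 126 * 343^3 / 12 = 423712873.5 mm^4
L = 4000.0 mm, w = 9 N/mm, E = 210000.0 MPa
delta = 5 * w * L^4 / (384 * E * I)
= 5 * 9 * 4000.0^4 / (384 * 210000.0 * 423712873.5)
= 0.3372 mm

0.3372 mm


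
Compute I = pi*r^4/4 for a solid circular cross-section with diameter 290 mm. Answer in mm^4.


r = d / 2 = 290 / 2 = 145.0 mm
I = pi * r^4 / 4 = pi * 145.0^4 / 4
= 347185749.0 mm^4

347185749.0 mm^4


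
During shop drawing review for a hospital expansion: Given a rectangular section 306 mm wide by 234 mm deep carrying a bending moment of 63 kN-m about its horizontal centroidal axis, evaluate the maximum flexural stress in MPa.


I = b * h^3 / 12 = 306 * 234^3 / 12 = 326729052.0 mm^4
y = h / 2 = 234 / 2 = 117.0 mm
M = 63 kN-m = 63000000.0 N-mm
sigma = M * y / I = 63000000.0 * 117.0 / 326729052.0
= 22.56 MPa

22.56 MPa


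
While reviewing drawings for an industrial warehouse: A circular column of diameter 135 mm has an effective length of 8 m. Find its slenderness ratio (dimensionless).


Radius of gyration r = d / 4 = 135 / 4 = 33.75 mm
L_eff = 8000.0 mm
Slenderness ratio = L / r = 8000.0 / 33.75 = 237.04 (dimensionless)

237.04 (dimensionless)


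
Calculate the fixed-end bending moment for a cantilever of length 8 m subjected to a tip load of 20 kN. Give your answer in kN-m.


For a cantilever with a point load at the free end:
M_max = P * L = 20 * 8 = 160 kN-m

160 kN-m


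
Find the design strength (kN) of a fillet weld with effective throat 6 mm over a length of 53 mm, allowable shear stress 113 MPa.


Strength = throat * length * allowable stress
= 6 * 53 * 113 N
= 35934 N
= 35.93 kN

35.93 kN


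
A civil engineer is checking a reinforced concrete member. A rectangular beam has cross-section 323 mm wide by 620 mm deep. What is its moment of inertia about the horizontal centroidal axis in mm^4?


I = b * h^3 / 12
= 323 * 620^3 / 12
= 323 * 238328000 / 12
= 6414995333.33 mm^4

6414995333.33 mm^4


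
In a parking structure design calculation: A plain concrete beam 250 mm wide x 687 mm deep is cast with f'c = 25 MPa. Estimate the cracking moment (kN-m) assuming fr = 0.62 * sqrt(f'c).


fr = 0.62 * sqrt(25) = 0.62 * 5.0 = 3.1 MPa
I = 250 * 687^3 / 12 = 6755056312.5 mm^4
y_t = 343.5 mm
M_cr = fr * I / y_t = 3.1 * 6755056312.5 / 343.5 N-mm
= 60.9627 kN-m

60.9627 kN-m


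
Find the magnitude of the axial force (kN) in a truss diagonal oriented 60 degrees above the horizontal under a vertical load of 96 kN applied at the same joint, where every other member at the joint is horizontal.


At the joint, only the diagonal has a vertical component, so vertical equilibrium gives:
F * sin(60) = 96
F = 96 / sin(60)
= 96 / 0.866025
= 110.85 kN

110.85 kN


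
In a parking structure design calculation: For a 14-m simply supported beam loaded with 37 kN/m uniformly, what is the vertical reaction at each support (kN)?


Total load = w * L = 37 * 14 = 518 kN
By symmetry, each reaction R = total / 2 = 518 / 2 = 259.0 kN

259.0 kN


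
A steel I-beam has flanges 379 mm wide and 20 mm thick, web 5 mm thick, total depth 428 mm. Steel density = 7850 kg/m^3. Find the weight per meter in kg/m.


A_flanges = 2 * 379 * 20 = 15160 mm^2
A_web = (428 - 2 * 20) * 5 = 1940 mm^2
A_total = 15160 + 1940 = 17100 mm^2 = 0.017100 m^2
Weight = rho * A = 7850 * 0.017100 = 134.235 kg/m

134.235 kg/m


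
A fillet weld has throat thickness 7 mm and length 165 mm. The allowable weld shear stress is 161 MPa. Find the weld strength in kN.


Strength = throat * length * allowable stress
= 7 * 165 * 161 N
= 185955 N
= 185.96 kN

185.96 kN


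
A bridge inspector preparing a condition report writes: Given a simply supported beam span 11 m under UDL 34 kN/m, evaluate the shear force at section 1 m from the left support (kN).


R_A = w * L / 2 = 34 * 11 / 2 = 187.0 kN
V(x) = R_A - w * x = 187.0 - 34 * 1
= 153.0 kN

153.0 kN


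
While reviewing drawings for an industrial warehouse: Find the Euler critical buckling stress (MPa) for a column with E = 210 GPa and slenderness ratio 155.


sigma_cr = pi^2 * E / lambda^2
= 9.8696 * 210000.0 / 155^2
= 9.8696 * 210000.0 / 24025
= 86.2692 MPa

86.2692 MPa


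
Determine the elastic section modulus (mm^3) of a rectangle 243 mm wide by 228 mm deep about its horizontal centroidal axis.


S = b * h^2 / 6
= 243 * 228^2 / 6
= 243 * 51984 / 6
= 2105352.0 mm^3

2105352.0 mm^3


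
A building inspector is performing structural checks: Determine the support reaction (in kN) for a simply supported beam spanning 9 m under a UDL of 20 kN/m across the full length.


Total load = w * L = 20 * 9 = 180 kN
By symmetry, each reaction R = total / 2 = 180 / 2 = 90.0 kN

90.0 kN


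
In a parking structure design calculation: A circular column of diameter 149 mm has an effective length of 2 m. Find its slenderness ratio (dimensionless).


Radius of gyration r = d / 4 = 149 / 4 = 37.25 mm
L_eff = 2000.0 mm
Slenderness ratio = L / r = 2000.0 / 37.25 = 53.69 (dimensionless)

53.69 (dimensionless)


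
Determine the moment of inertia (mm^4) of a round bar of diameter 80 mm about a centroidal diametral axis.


r = d / 2 = 80 / 2 = 40.0 mm
I = pi * r^4 / 4 = pi * 40.0^4 / 4
= 2010619.3 mm^4

2010619.3 mm^4


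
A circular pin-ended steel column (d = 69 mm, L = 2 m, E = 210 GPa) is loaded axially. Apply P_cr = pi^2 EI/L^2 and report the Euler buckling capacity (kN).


I = pi * d^4 / 64 = 1112669.7 mm^4
L = 2000.0 mm
P_cr = pi^2 * E * I / L^2
= 9.8696 * 210000.0 * 1112669.7 / 2000.0^2
= 576534.51 N = 576.5345 kN

576.5345 kN


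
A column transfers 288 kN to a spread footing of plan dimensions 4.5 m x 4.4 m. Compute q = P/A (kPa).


A = 4.5 * 4.4 = 19.8 m^2
q = P / A = 288 / 19.8
= 14.5455 kPa

14.5455 kPa


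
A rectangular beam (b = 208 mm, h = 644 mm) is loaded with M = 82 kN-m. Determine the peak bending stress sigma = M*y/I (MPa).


I = b * h^3 / 12 = 208 * 644^3 / 12 = 4629559722.67 mm^4
y = h / 2 = 644 / 2 = 322.0 mm
M = 82 kN-m = 82000000.0 N-mm
sigma = M * y / I = 82000000.0 * 322.0 / 4629559722.67
= 5.7 MPa

5.7 MPa


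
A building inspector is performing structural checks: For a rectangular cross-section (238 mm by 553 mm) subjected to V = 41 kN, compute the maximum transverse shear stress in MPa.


A = b * h = 238 * 553 = 131614 mm^2
V = 41 kN = 41000.0 N
tau_max = 1.5 * V / A = 1.5 * 41000.0 / 131614
= 0.4673 MPa

0.4673 MPa


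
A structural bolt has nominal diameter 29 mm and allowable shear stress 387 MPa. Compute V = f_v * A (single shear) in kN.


A = pi * d^2 / 4 = pi * 29^2 / 4 = 660.5199 mm^2
V = f_v * A / 1000 = 387 * 660.5199 / 1000
= 255.6212 kN

255.6212 kN


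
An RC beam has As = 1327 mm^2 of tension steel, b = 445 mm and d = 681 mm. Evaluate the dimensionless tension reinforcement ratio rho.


rho = As / (b * d)
= 1327 / (445 * 681)
= 1327 / 303045
= 0.004379 (dimensionless)

0.004379 (dimensionless)


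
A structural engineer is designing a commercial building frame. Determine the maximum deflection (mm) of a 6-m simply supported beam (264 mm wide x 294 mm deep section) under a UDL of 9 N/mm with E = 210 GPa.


I = 264 * 294^3 / 12 = 559068048.0 mm^4
L = 6000.0 mm, w = 9 N/mm, E = 210000.0 MPa
delta = 5 * w * L^4 / (384 * E * I)
= 5 * 9 * 6000.0^4 / (384 * 210000.0 * 559068048.0)
= 1.2936 mm

1.2936 mm


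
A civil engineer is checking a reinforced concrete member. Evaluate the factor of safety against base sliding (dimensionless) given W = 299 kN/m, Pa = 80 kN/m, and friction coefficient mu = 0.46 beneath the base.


Resisting force = mu * W = 0.46 * 299 = 137.54 kN/m
FOS = Resisting / Driving = 137.54 / 80
= 1.7192 (dimensionless)

1.7192 (dimensionless)


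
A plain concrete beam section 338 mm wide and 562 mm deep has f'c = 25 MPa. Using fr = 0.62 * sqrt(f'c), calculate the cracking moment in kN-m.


fr = 0.62 * sqrt(25) = 0.62 * 5.0 = 3.1 MPa
I = 338 * 562^3 / 12 = 4999705238.67 mm^4
y_t = 281.0 mm
M_cr = fr * I / y_t = 3.1 * 4999705238.67 / 281.0 N-mm
= 55.1569 kN-m

55.1569 kN-m


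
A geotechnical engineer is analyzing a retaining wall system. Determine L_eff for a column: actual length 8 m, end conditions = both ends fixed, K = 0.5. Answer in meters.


L_eff = K * L
= 0.5 * 8
= 4.0 m

4.0 m


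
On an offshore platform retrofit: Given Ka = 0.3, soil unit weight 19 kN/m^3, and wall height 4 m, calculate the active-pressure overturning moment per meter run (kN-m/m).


Pa = 0.5 * Ka * gamma * H^2
= 0.5 * 0.3 * 19 * 4^2
= 45.6 kN/m
Arm = H / 3 = 4 / 3 = 1.3333 m
Mo = Pa * arm = Pa * H / 3 = 45.6 * 4 / 3 = 60.8 kN-m/m

60.8 kN-m/m


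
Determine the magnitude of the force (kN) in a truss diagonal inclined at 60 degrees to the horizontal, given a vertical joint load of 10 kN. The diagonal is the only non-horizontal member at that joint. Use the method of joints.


At the joint, only the diagonal has a vertical component, so vertical equilibrium gives:
F * sin(60) = 10
F = 10 / sin(60)
= 10 / 0.866025
= 11.55 kN

11.55 kN


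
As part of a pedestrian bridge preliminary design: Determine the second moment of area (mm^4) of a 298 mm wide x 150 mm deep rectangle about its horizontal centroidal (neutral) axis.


I = b * h^3 / 12
= 298 * 150^3 / 12
= 298 * 3375000 / 12
= 83812500.0 mm^4

83812500.0 mm^4


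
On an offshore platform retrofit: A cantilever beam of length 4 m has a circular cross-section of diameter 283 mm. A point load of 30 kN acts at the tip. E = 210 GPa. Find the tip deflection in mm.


I = pi * d^4 / 64 = pi * 283^4 / 64 = 314858658.55 mm^4
L = 4000.0 mm, P = 30000.0 N, E = 210000.0 MPa
delta = P * L^3 / (3 * E * I)
= 30000.0 * 4000.0^3 / (3 * 210000.0 * 314858658.55)
= 9.6793 mm

9.6793 mm


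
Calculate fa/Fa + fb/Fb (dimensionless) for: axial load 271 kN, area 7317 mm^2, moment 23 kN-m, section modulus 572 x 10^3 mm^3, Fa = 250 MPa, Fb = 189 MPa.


f_a = P / A = 271000.0 / 7317 = 37.037 MPa
f_b = M / S = 23000000.0 / 572000.0 = 40.2098 MPa
Ratio = f_a / Fa + f_b / Fb
= 37.037 / 250 + 40.2098 / 189
= 0.3609 (dimensionless)

0.3609 (dimensionless)


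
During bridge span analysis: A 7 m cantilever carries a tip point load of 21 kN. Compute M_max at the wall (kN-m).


For a cantilever with a point load at the free end:
M_max = P * L = 21 * 7 = 147 kN-m

147 kN-m


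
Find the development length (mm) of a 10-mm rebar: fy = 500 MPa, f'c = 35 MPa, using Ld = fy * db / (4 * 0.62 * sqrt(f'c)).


Ld = (fy * db) / (4 * 0.62 * sqrt(f'c))
= (500 * 10) / (4 * 0.62 * sqrt(35))
= 5000 / 14.6719
= 340.79 mm

340.79 mm


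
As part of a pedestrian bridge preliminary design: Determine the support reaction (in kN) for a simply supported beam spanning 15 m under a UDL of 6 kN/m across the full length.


Total load = w * L = 6 * 15 = 90 kN
By symmetry, each reaction R = total / 2 = 90 / 2 = 45.0 kN

45.0 kN


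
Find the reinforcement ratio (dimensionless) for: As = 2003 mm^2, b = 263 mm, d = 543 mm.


rho = As / (b * d)
= 2003 / (263 * 543)
= 2003 / 142809
= 0.014026 (dimensionless)

0.014026 (dimensionless)


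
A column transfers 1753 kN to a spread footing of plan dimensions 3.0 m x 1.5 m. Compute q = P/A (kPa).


A = 3.0 * 1.5 = 4.5 m^2
q = P / A = 1753 / 4.5
= 389.5556 kPa

389.5556 kPa


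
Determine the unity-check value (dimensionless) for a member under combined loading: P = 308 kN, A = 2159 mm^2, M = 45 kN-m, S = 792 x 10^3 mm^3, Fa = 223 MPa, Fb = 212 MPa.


f_a = P / A = 308000.0 / 2159 = 142.6586 MPa
f_b = M / S = 45000000.0 / 792000.0 = 56.8182 MPa
Ratio = f_a / Fa + f_b / Fb
= 142.6586 / 223 + 56.8182 / 212
= 0.9077 (dimensionless)

0.9077 (dimensionless)


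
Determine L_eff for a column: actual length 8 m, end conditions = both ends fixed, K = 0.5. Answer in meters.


L_eff = K * L
= 0.5 * 8
= 4.0 m

4.0 m


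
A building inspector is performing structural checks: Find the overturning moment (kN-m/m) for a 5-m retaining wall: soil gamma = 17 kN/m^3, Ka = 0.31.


Pa = 0.5 * Ka * gamma * H^2
= 0.5 * 0.31 * 17 * 5^2
= 65.875 kN/m
Arm = H / 3 = 5 / 3 = 1.6667 m
Mo = Pa * arm = Pa * H / 3 = 65.875 * 5 / 3 = 109.7917 kN-m/m

109.7917 kN-m/m


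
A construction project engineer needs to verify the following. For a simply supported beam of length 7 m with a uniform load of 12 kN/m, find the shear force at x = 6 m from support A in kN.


R_A = w * L / 2 = 12 * 7 / 2 = 42.0 kN
V(x) = R_A - w * x = 42.0 - 12 * 6
= -30.0 kN

-30.0 kN


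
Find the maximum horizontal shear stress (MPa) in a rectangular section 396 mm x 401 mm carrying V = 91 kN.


A = b * h = 396 * 401 = 158796 mm^2
V = 91 kN = 91000.0 N
tau_max = 1.5 * V / A = 1.5 * 91000.0 / 158796
= 0.8596 MPa

0.8596 MPa


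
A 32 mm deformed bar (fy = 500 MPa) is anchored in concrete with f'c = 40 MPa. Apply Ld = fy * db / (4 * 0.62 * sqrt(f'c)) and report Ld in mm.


Ld = (fy * db) / (4 * 0.62 * sqrt(f'c))
= (500 * 32) / (4 * 0.62 * sqrt(40))
= 16000 / 15.6849
= 1020.09 mm

1020.09 mm


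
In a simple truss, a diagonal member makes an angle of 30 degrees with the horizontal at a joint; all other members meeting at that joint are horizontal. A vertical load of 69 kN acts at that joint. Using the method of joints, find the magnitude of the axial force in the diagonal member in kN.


At the joint, only the diagonal has a vertical component, so vertical equilibrium gives:
F * sin(30) = 69
F = 69 / sin(30)
= 69 / 0.5
= 138.0 kN

138.0 kN


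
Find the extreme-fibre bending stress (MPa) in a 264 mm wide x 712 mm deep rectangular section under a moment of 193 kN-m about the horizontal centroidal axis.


I = b * h^3 / 12 = 264 * 712^3 / 12 = 7940770816.0 mm^4
y = h / 2 = 712 / 2 = 356.0 mm
M = 193 kN-m = 193000000.0 N-mm
sigma = M * y / I = 193000000.0 * 356.0 / 7940770816.0
= 8.65 MPa

8.65 MPa


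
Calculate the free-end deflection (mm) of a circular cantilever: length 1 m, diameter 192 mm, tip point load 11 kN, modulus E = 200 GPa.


I = pi * d^4 / 64 = pi * 192^4 / 64 = 66707522.83 mm^4
L = 1000.0 mm, P = 11000.0 N, E = 200000.0 MPa
delta = P * L^3 / (3 * E * I)
= 11000.0 * 1000.0^3 / (3 * 200000.0 * 66707522.83)
= 0.2748 mm

0.2748 mm


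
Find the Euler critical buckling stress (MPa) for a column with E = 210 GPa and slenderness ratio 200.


sigma_cr = pi^2 * E / lambda^2
= 9.8696 * 210000.0 / 200^2
= 9.8696 * 210000.0 / 40000
= 51.8154 MPa

51.8154 MPa


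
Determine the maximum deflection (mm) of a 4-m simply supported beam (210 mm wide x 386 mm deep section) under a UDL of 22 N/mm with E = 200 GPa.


I = 210 * 386^3 / 12 = 1006467980.0 mm^4
L = 4000.0 mm, w = 22 N/mm, E = 200000.0 MPa
delta = 5 * w * L^4 / (384 * E * I)
= 5 * 22 * 4000.0^4 / (384 * 200000.0 * 1006467980.0)
= 0.3643 mm

0.3643 mm


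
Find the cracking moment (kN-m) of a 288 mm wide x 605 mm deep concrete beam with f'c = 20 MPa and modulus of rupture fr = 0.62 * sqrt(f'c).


fr = 0.62 * sqrt(20) = 0.62 * 4.4721 = 2.7727 MPa
I = 288 * 605^3 / 12 = 5314683000.0 mm^4
y_t = 302.5 mm
M_cr = fr * I / y_t = 2.7727 * 5314683000.0 / 302.5 N-mm
= 48.7145 kN-m

48.7145 kN-m


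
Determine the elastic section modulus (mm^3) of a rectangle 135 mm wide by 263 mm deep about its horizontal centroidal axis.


S = b * h^2 / 6
= 135 * 263^2 / 6
= 135 * 69169 / 6
= 1556302.5 mm^3

1556302.5 mm^3
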